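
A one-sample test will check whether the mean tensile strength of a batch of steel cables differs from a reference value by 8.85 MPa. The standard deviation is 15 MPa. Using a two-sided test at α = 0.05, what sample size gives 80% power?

For a one-sample z-test, n = ((z_{α/2} + z_β)·σ/δ)².
z_{α/2} = 1.960 (two-sided α = 0.05); z_β = 0.842 (power 80% → β = 0.2).
n = (2.802 × 15 / 8.85)² = 22.55
Round up: n = 23.

23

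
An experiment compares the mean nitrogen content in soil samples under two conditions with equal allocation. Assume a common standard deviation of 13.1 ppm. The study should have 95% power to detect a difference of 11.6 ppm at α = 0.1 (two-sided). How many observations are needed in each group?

For two equal groups, n per group = 2·((z_{α/2} + z_β)·σ/δ)².
z_{α/2} = 1.645; z_β = 1.645 (power 95%).
n = 2 × (3.290 × 13.1 / 11.6)² = 2 × 13.80 = 27.60
Round up: n = 28 per group.

28 per group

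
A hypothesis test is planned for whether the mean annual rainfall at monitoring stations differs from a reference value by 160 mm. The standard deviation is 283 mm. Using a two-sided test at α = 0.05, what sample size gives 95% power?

n = 41

For a one-sample z-test, n = ((z_{α/2} + z_β)·σ/δ)².
z_{α/2} = 1.960 (two-sided α = 0.05); z_β = 1.645 (power 95% → β = 0.05).
n = (3.605 × 283 / 160)² = 40.66
Round up: n = 41.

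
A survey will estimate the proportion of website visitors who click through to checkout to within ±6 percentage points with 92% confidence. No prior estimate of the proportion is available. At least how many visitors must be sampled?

213

For a proportion with margin E = 0.06 at 92% confidence, z = 1.751.
With no prior estimate, use p = 0.5, which maximizes p(1−p) at 0.25.
n = 0.25 × (z/E)² = 0.25 × (1.751/0.06)² = 212.92
Round up: n = 213.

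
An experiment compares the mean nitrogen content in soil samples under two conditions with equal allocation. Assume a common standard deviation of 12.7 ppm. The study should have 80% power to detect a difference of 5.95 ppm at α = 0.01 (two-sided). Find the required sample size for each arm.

107 per group

For two equal groups, n per group = 2·((z_{α/2} + z_β)·σ/δ)².
z_{α/2} = 2.576; z_β = 0.842 (power 80%).
n = 2 × (3.418 × 12.7 / 5.95)² = 2 × 53.23 = 106.46
Round up: n = 107 per group.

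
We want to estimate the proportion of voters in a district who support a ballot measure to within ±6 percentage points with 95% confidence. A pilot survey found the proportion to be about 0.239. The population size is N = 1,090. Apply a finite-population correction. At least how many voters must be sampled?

For a proportion with margin E = 0.06 at 95% confidence, z = 1.960.
n = p̂(1−p̂)(z/E)² = 0.239 × 0.761 × (1.960/0.06)² = 194.09 — call this n₀.
Finite-population correction with N = 1,090: n = n₀ / (1 + (n₀−1)/N) = 194.09 / 1.177 = 164.90
Round up: n = 165.

165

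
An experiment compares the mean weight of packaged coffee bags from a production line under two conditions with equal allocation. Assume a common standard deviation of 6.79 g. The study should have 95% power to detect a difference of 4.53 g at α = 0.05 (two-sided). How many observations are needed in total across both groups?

118 total

For two equal groups, n per group = 2·((z_{α/2} + z_β)·σ/δ)².
z_{α/2} = 1.960; z_β = 1.645 (power 95%).
n = 2 × (3.605 × 6.79 / 4.53)² = 2 × 29.20 = 58.40
Round up: n = 59 per group.
Total across both groups: 2 × 59 = 118.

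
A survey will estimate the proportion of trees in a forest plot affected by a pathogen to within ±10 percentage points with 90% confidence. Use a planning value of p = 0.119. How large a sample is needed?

29

For a proportion with margin E = 0.1 at 90% confidence, z = 1.645.
n = p̂(1−p̂)(z/E)² = 0.119 × 0.881 × (1.645/0.1)² = 28.37
Round up: n = 29.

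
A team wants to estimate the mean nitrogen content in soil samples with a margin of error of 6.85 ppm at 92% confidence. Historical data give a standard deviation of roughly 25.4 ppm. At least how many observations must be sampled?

43

For a mean, the margin of error is E = z·σ/√n, so n = (zσ/E)².
At 92% confidence, z = 1.751.
n = (1.751 × 25.4 / 6.85)² = 42.16
Round up: n = 43.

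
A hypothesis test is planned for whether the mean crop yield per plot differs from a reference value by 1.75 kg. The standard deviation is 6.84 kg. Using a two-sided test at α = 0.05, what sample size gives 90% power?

For a one-sample z-test, n = ((z_{α/2} + z_β)·σ/δ)².
z_{α/2} = 1.960 (two-sided α = 0.05); z_β = 1.282 (power 90% → β = 0.1).
n = (3.242 × 6.84 / 1.75)² = 160.57
Round up: n = 161.

161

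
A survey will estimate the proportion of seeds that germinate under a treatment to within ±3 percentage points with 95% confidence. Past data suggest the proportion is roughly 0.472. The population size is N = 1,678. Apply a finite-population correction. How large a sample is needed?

652

For a proportion with margin E = 0.03 at 95% confidence, z = 1.960.
n = p̂(1−p̂)(z/E)² = 0.472 × 0.528 × (1.960/0.03)² = 1063.76 — call this n₀.
Finite-population correction with N = 1,678: n = n₀ / (1 + (n₀−1)/N) = 1063.76 / 1.633 = 651.41
Round up: n = 652.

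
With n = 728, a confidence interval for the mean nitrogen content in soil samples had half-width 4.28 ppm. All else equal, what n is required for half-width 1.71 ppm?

Margin of error scales as 1/√n, so n₂ = n₁·(E₁/E₂)².
n₂ = 728 × (4.28/1.71)² = 728 × 6.265 = 4560.92
Round up: n₂ = 4561.

4561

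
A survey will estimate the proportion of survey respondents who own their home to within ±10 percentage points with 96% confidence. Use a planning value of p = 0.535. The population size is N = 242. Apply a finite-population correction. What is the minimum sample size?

n = 74

For a proportion with margin E = 0.1 at 96% confidence, z = 2.054.
n = p̂(1−p̂)(z/E)² = 0.535 × 0.465 × (2.054/0.1)² = 104.96 — call this n₀.
Finite-population correction with N = 242: n = n₀ / (1 + (n₀−1)/N) = 104.96 / 1.43 = 73.40
Round up: n = 74.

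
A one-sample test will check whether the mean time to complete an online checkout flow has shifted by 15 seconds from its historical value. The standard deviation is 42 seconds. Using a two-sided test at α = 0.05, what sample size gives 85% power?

For a one-sample z-test, n = ((z_{α/2} + z_β)·σ/δ)².
z_{α/2} = 1.960 (two-sided α = 0.05); z_β = 1.036 (power 85% → β = 0.15).
n = (2.996 × 42 / 15)² = 70.37
Round up: n = 71.

71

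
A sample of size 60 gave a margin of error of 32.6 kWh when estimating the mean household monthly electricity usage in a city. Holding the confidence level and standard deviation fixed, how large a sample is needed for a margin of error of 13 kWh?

Margin of error scales as 1/√n, so n₂ = n₁·(E₁/E₂)².
n₂ = 60 × (32.6/13)² = 60 × 6.289 = 377.34
Round up: n₂ = 378.

378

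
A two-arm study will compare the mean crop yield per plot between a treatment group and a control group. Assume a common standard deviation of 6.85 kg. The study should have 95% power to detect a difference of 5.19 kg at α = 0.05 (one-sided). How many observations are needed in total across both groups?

For two equal groups, n per group = 2·((z_α + z_β)·σ/δ)².
z_α = 1.645; z_β = 1.645 (power 95%).
n = 2 × (3.290 × 6.85 / 5.19)² = 2 × 18.86 = 37.72
Round up: n = 38 per group.
Total across both groups: 2 × 38 = 76.

76 total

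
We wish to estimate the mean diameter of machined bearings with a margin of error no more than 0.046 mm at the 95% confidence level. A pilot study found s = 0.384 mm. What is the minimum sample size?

n = 268

For a mean, the margin of error is E = z·σ/√n, so n = (zσ/E)².
At 95% confidence, z = 1.960.
n = (1.960 × 0.384 / 0.046)² = 267.71
Round up: n = 268.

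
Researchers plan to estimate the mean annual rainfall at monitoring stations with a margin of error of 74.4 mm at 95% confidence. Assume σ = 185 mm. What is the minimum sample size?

n = 24

For a mean, the margin of error is E = z·σ/√n, so n = (zσ/E)².
At 95% confidence, z = 1.960.
n = (1.960 × 185 / 74.4)² = 23.75
Round up: n = 24.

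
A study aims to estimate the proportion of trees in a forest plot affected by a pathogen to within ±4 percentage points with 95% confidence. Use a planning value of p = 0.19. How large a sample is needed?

For a proportion with margin E = 0.04 at 95% confidence, z = 1.960.
n = p̂(1−p̂)(z/E)² = 0.19 × 0.81 × (1.960/0.04)² = 369.51
Round up: n = 370.

370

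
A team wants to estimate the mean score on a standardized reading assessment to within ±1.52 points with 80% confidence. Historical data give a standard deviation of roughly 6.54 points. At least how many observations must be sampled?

31

For a mean, the margin of error is E = z·σ/√n, so n = (zσ/E)².
At 80% confidence, z = 1.282.
n = (1.282 × 6.54 / 1.52)² = 30.43
Round up: n = 31.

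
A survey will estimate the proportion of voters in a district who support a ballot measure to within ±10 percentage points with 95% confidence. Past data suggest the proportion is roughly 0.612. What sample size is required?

92

For a proportion with margin E = 0.1 at 95% confidence, z = 1.960.
n = p̂(1−p̂)(z/E)² = 0.612 × 0.388 × (1.960/0.1)² = 91.22
Round up: n = 92.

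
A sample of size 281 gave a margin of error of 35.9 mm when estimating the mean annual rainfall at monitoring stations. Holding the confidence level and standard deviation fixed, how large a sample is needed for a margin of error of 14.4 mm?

Margin of error scales as 1/√n, so n₂ = n₁·(E₁/E₂)².
n₂ = 281 × (35.9/14.4)² = 281 × 6.215 = 1746.41
Round up: n₂ = 1747.

n = 1747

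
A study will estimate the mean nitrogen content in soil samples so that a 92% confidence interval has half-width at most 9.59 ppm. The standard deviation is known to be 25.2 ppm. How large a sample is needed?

n = 22

For a mean, the margin of error is E = z·σ/√n, so n = (zσ/E)².
At 92% confidence, z = 1.751.
n = (1.751 × 25.2 / 9.59)² = 21.17
Round up: n = 22.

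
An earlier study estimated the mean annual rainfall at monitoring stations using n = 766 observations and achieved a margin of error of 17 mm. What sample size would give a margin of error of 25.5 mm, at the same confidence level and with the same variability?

n = 341

Margin of error scales as 1/√n, so n₂ = n₁·(E₁/E₂)².
n₂ = 766 × (17/25.5)² = 766 × 0.4444 = 340.41
Round up: n₂ = 341.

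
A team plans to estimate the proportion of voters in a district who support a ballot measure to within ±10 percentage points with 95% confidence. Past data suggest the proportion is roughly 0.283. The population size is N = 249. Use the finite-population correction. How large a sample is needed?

60

For a proportion with margin E = 0.1 at 95% confidence, z = 1.960.
n = p̂(1−p̂)(z/E)² = 0.283 × 0.717 × (1.960/0.1)² = 77.95 — call this n₀.
Finite-population correction with N = 249: n = n₀ / (1 + (n₀−1)/N) = 77.95 / 1.309 = 59.55
Round up: n = 60.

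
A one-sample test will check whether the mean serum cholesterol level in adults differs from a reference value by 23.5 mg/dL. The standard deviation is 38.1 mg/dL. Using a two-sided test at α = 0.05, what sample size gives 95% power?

For a one-sample z-test, n = ((z_{α/2} + z_β)·σ/δ)².
z_{α/2} = 1.960 (two-sided α = 0.05); z_β = 1.645 (power 95% → β = 0.05).
n = (3.605 × 38.1 / 23.5)² = 34.16
Round up: n = 35.

35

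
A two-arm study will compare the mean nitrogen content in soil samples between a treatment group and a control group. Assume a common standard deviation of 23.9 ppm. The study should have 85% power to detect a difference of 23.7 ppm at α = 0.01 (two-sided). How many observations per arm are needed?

27 per group

For two equal groups, n per group = 2·((z_{α/2} + z_β)·σ/δ)².
z_{α/2} = 2.576; z_β = 1.036 (power 85%).
n = 2 × (3.612 × 23.9 / 23.7)² = 2 × 13.27 = 26.54
Round up: n = 27 per group.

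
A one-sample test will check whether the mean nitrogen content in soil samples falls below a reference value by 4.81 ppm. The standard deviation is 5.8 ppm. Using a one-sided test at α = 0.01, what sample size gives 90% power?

For a one-sample z-test, n = ((z_α + z_β)·σ/δ)².
z_α = 2.326 (one-sided α = 0.01); z_β = 1.282 (power 90% → β = 0.1).
n = (3.608 × 5.8 / 4.81)² = 18.93
Round up: n = 19.

19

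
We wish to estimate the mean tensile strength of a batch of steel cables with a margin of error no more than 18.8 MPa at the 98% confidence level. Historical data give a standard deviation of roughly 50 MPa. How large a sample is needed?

For a mean, the margin of error is E = z·σ/√n, so n = (zσ/E)².
At 98% confidence, z = 2.326.
n = (2.326 × 50 / 18.8)² = 38.27
Round up: n = 39.

n = 39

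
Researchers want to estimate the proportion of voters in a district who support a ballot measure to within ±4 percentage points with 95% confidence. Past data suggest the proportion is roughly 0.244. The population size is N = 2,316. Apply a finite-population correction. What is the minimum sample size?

372

For a proportion with margin E = 0.04 at 95% confidence, z = 1.960.
n = p̂(1−p̂)(z/E)² = 0.244 × 0.756 × (1.960/0.04)² = 442.90 — call this n₀.
Finite-population correction with N = 2,316: n = n₀ / (1 + (n₀−1)/N) = 442.90 / 1.191 = 371.87
Round up: n = 372.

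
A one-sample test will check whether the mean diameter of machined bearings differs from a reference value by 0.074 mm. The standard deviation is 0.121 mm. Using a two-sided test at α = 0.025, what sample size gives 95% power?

41

For a one-sample z-test, n = ((z_{α/2} + z_β)·σ/δ)².
z_{α/2} = 2.241 (two-sided α = 0.025); z_β = 1.645 (power 95% → β = 0.05).
n = (3.886 × 0.121 / 0.074)² = 40.38
Round up: n = 41.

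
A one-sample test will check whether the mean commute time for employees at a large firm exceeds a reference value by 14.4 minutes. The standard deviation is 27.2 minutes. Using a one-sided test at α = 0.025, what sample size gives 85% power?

n = 33

For a one-sample z-test, n = ((z_α + z_β)·σ/δ)².
z_α = 1.960 (one-sided α = 0.025); z_β = 1.036 (power 85% → β = 0.15).
n = (2.996 × 27.2 / 14.4)² = 32.03
Round up: n = 33.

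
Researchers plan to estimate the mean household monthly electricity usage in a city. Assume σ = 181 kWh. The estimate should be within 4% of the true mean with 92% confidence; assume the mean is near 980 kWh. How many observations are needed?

For a mean, the margin of error is E = z·σ/√n, so n = (zσ/E)².
At 92% confidence, z = 1.751.
E = 4% of 980 = 39.2 kWh.
n = (1.751 × 181 / 39.2)² = 65.37
Round up: n = 66.

n = 66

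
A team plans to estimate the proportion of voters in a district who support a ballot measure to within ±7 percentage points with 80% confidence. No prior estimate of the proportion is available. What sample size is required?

For a proportion with margin E = 0.07 at 80% confidence, z = 1.282.
With no prior estimate, use p = 0.5, which maximizes p(1−p) at 0.25.
n = 0.25 × (z/E)² = 0.25 × (1.282/0.07)² = 83.85
Round up: n = 84.

84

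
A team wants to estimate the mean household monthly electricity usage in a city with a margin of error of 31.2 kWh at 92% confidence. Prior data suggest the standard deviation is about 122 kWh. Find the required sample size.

n = 47

For a mean, the margin of error is E = z·σ/√n, so n = (zσ/E)².
At 92% confidence, z = 1.751.
n = (1.751 × 122 / 31.2)² = 46.88
Round up: n = 47.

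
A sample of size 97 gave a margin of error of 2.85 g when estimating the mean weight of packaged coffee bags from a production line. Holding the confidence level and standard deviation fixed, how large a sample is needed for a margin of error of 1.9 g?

Margin of error scales as 1/√n, so n₂ = n₁·(E₁/E₂)².
n₂ = 97 × (2.85/1.9)² = 97 × 2.25 = 218.25
Round up: n₂ = 219.

219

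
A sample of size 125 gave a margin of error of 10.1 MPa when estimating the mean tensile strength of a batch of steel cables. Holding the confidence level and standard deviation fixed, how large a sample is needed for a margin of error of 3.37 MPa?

Margin of error scales as 1/√n, so n₂ = n₁·(E₁/E₂)².
n₂ = 125 × (10.1/3.37)² = 125 × 8.982 = 1122.75
Round up: n₂ = 1123.

n = 1123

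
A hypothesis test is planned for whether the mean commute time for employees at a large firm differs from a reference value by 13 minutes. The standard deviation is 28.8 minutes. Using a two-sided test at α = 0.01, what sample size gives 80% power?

58

For a one-sample z-test, n = ((z_{α/2} + z_β)·σ/δ)².
z_{α/2} = 2.576 (two-sided α = 0.01); z_β = 0.842 (power 80% → β = 0.2).
n = (3.418 × 28.8 / 13)² = 57.34
Round up: n = 58.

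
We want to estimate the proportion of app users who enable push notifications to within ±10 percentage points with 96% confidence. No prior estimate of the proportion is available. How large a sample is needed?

For a proportion with margin E = 0.1 at 96% confidence, z = 2.054.
With no prior estimate, use p = 0.5, which maximizes p(1−p) at 0.25.
n = 0.25 × (z/E)² = 0.25 × (2.054/0.1)² = 105.47
Round up: n = 106.

n = 106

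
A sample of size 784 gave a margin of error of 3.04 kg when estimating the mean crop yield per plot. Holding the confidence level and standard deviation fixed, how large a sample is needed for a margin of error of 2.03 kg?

1759

Margin of error scales as 1/√n, so n₂ = n₁·(E₁/E₂)².
n₂ = 784 × (3.04/2.03)² = 784 × 2.243 = 1758.51
Round up: n₂ = 1759.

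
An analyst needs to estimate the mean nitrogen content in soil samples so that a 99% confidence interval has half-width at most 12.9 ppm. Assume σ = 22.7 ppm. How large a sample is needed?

For a mean, the margin of error is E = z·σ/√n, so n = (zσ/E)².
At 99% confidence, z = 2.576.
n = (2.576 × 22.7 / 12.9)² = 20.55
Round up: n = 21.

21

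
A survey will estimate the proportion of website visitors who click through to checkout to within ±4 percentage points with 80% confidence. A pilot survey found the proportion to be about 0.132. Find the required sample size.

118

For a proportion with margin E = 0.04 at 80% confidence, z = 1.282.
n = p̂(1−p̂)(z/E)² = 0.132 × 0.868 × (1.282/0.04)² = 117.69
Round up: n = 118.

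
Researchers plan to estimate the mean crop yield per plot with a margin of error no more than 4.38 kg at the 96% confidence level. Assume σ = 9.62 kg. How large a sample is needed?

21

For a mean, the margin of error is E = z·σ/√n, so n = (zσ/E)².
At 96% confidence, z = 2.054.
n = (2.054 × 9.62 / 4.38)² = 20.35
Round up: n = 21.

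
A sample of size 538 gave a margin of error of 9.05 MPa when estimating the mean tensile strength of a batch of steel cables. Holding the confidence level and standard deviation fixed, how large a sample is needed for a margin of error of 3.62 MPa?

3363

Margin of error scales as 1/√n, so n₂ = n₁·(E₁/E₂)².
n₂ = 538 × (9.05/3.62)² = 538 × 6.25 = 3362.50
Round up: n₂ = 3363.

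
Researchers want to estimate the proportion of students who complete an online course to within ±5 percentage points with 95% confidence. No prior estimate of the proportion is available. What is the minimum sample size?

For a proportion with margin E = 0.05 at 95% confidence, z = 1.960.
With no prior estimate, use p = 0.5, which maximizes p(1−p) at 0.25.
n = 0.25 × (z/E)² = 0.25 × (1.960/0.05)² = 384.16
Round up: n = 385.

385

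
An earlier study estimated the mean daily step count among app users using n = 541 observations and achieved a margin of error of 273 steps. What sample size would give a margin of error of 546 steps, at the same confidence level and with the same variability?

Margin of error scales as 1/√n, so n₂ = n₁·(E₁/E₂)².
n₂ = 541 × (273/546)² = 541 × 0.25 = 135.25
Round up: n₂ = 136.

136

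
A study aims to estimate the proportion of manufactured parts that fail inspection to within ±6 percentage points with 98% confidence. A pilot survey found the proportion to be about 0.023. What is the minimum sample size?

n = 34

For a proportion with margin E = 0.06 at 98% confidence, z = 2.326.
n = p̂(1−p̂)(z/E)² = 0.023 × 0.977 × (2.326/0.06)² = 33.77
Round up: n = 34.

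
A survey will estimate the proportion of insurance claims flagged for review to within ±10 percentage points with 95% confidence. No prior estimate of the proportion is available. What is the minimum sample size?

97

For a proportion with margin E = 0.1 at 95% confidence, z = 1.960.
With no prior estimate, use p = 0.5, which maximizes p(1−p) at 0.25.
n = 0.25 × (z/E)² = 0.25 × (1.960/0.1)² = 96.04
Round up: n = 97.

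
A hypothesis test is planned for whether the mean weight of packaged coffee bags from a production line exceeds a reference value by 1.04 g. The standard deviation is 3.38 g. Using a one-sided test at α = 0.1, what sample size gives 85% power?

57

For a one-sample z-test, n = ((z_α + z_β)·σ/δ)².
z_α = 1.282 (one-sided α = 0.1); z_β = 1.036 (power 85% → β = 0.15).
n = (2.318 × 3.38 / 1.04)² = 56.75
Round up: n = 57.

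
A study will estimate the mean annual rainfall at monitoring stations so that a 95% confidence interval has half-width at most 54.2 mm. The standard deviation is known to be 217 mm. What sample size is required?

For a mean, the margin of error is E = z·σ/√n, so n = (zσ/E)².
At 95% confidence, z = 1.960.
n = (1.960 × 217 / 54.2)² = 61.58
Round up: n = 62.

62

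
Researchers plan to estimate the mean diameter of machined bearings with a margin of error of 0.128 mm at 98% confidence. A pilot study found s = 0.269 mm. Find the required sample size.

For a mean, the margin of error is E = z·σ/√n, so n = (zσ/E)².
At 98% confidence, z = 2.326.
n = (2.326 × 0.269 / 0.128)² = 23.89
Round up: n = 24.

24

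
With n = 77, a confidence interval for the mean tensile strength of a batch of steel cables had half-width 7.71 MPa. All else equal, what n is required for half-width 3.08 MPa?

Margin of error scales as 1/√n, so n₂ = n₁·(E₁/E₂)².
n₂ = 77 × (7.71/3.08)² = 77 × 6.266 = 482.48
Round up: n₂ = 483.

483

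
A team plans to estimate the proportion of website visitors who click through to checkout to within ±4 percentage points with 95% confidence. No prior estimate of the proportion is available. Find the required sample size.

For a proportion with margin E = 0.04 at 95% confidence, z = 1.960.
With no prior estimate, use p = 0.5, which maximizes p(1−p) at 0.25.
n = 0.25 × (z/E)² = 0.25 × (1.960/0.04)² = 600.25
Round up: n = 601.

601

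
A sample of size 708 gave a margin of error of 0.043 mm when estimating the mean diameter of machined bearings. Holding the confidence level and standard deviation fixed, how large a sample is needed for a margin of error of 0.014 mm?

6680

Margin of error scales as 1/√n, so n₂ = n₁·(E₁/E₂)².
n₂ = 708 × (0.043/0.014)² = 708 × 9.434 = 6679.27
Round up: n₂ = 6680.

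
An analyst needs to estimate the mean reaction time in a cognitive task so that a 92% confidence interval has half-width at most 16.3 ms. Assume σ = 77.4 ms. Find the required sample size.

70

For a mean, the margin of error is E = z·σ/√n, so n = (zσ/E)².
At 92% confidence, z = 1.751.
n = (1.751 × 77.4 / 16.3)² = 69.13
Round up: n = 70.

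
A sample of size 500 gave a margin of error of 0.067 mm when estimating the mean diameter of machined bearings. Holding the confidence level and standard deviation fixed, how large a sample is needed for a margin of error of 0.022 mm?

Margin of error scales as 1/√n, so n₂ = n₁·(E₁/E₂)².
n₂ = 500 × (0.067/0.022)² = 500 × 9.275 = 4637.50
Round up: n₂ = 4638.

n = 4638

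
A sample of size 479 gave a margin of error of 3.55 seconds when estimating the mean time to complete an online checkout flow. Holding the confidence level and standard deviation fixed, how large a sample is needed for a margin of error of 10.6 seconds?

54

Margin of error scales as 1/√n, so n₂ = n₁·(E₁/E₂)².
n₂ = 479 × (3.55/10.6)² = 479 × 0.1122 = 53.74
Round up: n₂ = 54.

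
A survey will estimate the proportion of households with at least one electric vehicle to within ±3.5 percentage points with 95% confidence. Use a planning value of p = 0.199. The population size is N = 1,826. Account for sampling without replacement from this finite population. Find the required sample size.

393

For a proportion with margin E = 0.035 at 95% confidence, z = 1.960.
n = p̂(1−p̂)(z/E)² = 0.199 × 0.801 × (1.960/0.035)² = 499.88 — call this n₀.
Finite-population correction with N = 1,826: n = n₀ / (1 + (n₀−1)/N) = 499.88 / 1.273 = 392.68
Round up: n = 393.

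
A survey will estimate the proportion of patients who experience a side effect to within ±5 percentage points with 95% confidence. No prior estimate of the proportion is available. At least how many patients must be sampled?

385

For a proportion with margin E = 0.05 at 95% confidence, z = 1.960.
With no prior estimate, use p = 0.5, which maximizes p(1−p) at 0.25.
n = 0.25 × (z/E)² = 0.25 × (1.960/0.05)² = 384.16
Round up: n = 385.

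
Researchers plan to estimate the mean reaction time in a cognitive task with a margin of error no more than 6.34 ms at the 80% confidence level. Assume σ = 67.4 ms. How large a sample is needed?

For a mean, the margin of error is E = z·σ/√n, so n = (zσ/E)².
At 80% confidence, z = 1.282.
n = (1.282 × 67.4 / 6.34)² = 185.75
Round up: n = 186.

n = 186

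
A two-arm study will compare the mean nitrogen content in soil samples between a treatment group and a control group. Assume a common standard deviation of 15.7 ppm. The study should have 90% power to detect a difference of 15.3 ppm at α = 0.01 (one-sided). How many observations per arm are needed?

28 per group

For two equal groups, n per group = 2·((z_α + z_β)·σ/δ)².
z_α = 2.326; z_β = 1.282 (power 90%).
n = 2 × (3.608 × 15.7 / 15.3)² = 2 × 13.71 = 27.42
Round up: n = 28 per group.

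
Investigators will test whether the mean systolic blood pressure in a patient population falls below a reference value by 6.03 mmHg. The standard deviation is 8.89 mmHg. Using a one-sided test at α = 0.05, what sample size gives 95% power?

For a one-sample z-test, n = ((z_α + z_β)·σ/δ)².
z_α = 1.645 (one-sided α = 0.05); z_β = 1.645 (power 95% → β = 0.05).
n = (3.290 × 8.89 / 6.03)² = 23.53
Round up: n = 24.

n = 24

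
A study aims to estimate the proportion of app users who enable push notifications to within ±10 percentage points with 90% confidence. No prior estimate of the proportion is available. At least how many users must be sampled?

For a proportion with margin E = 0.1 at 90% confidence, z = 1.645.
With no prior estimate, use p = 0.5, which maximizes p(1−p) at 0.25.
n = 0.25 × (z/E)² = 0.25 × (1.645/0.1)² = 67.65
Round up: n = 68.

68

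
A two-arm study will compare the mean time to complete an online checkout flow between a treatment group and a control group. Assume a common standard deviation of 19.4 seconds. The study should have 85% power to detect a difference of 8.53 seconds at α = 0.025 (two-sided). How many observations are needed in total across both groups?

For two equal groups, n per group = 2·((z_{α/2} + z_β)·σ/δ)².
z_{α/2} = 2.241; z_β = 1.036 (power 85%).
n = 2 × (3.277 × 19.4 / 8.53)² = 2 × 55.55 = 111.10
Round up: n = 112 per group.
Total across both groups: 2 × 112 = 224.

224 total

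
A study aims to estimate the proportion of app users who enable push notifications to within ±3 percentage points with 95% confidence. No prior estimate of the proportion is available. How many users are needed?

1068

For a proportion with margin E = 0.03 at 95% confidence, z = 1.960.
With no prior estimate, use p = 0.5, which maximizes p(1−p) at 0.25.
n = 0.25 × (z/E)² = 0.25 × (1.960/0.03)² = 1067.11
Round up: n = 1068.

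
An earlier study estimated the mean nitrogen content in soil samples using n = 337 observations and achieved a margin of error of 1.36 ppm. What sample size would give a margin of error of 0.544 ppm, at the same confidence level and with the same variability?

Margin of error scales as 1/√n, so n₂ = n₁·(E₁/E₂)².
n₂ = 337 × (1.36/0.544)² = 337 × 6.25 = 2106.25
Round up: n₂ = 2107.

n = 2107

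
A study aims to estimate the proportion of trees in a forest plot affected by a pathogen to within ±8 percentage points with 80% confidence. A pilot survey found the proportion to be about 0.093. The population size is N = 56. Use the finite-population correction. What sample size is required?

For a proportion with margin E = 0.08 at 80% confidence, z = 1.282.
n = p̂(1−p̂)(z/E)² = 0.093 × 0.907 × (1.282/0.08)² = 21.66 — call this n₀.
Finite-population correction with N = 56: n = n₀ / (1 + (n₀−1)/N) = 21.66 / 1.369 = 15.82
Round up: n = 16.

16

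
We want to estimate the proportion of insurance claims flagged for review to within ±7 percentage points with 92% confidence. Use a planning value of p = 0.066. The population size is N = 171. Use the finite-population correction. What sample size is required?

n = 32

For a proportion with margin E = 0.07 at 92% confidence, z = 1.751.
n = p̂(1−p̂)(z/E)² = 0.066 × 0.934 × (1.751/0.07)² = 38.57 — call this n₀.
Finite-population correction with N = 171: n = n₀ / (1 + (n₀−1)/N) = 38.57 / 1.22 = 31.61
Round up: n = 32.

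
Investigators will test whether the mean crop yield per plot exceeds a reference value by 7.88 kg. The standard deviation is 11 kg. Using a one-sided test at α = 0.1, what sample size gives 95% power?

n = 17

For a one-sample z-test, n = ((z_α + z_β)·σ/δ)².
z_α = 1.282 (one-sided α = 0.1); z_β = 1.645 (power 95% → β = 0.05).
n = (2.927 × 11 / 7.88)² = 16.69
Round up: n = 17.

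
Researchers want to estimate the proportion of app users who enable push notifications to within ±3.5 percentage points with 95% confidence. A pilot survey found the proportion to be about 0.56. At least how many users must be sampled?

For a proportion with margin E = 0.035 at 95% confidence, z = 1.960.
n = p̂(1−p̂)(z/E)² = 0.56 × 0.44 × (1.960/0.035)² = 772.71
Round up: n = 773.

773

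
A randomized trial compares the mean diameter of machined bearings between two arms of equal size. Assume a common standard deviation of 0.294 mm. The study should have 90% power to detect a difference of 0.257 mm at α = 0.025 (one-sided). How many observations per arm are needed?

For two equal groups, n per group = 2·((z_α + z_β)·σ/δ)².
z_α = 1.960; z_β = 1.282 (power 90%).
n = 2 × (3.242 × 0.294 / 0.257)² = 2 × 13.75 = 27.50
Round up: n = 28 per group.

28 per group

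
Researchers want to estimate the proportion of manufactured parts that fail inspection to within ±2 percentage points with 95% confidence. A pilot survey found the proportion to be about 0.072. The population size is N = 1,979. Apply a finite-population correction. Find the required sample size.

For a proportion with margin E = 0.02 at 95% confidence, z = 1.960.
n = p̂(1−p̂)(z/E)² = 0.072 × 0.928 × (1.960/0.02)² = 641.70 — call this n₀.
Finite-population correction with N = 1,979: n = n₀ / (1 + (n₀−1)/N) = 641.70 / 1.324 = 484.67
Round up: n = 485.

485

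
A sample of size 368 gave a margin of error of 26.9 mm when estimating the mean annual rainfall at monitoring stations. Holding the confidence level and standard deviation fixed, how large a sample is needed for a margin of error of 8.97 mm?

3310

Margin of error scales as 1/√n, so n₂ = n₁·(E₁/E₂)².
n₂ = 368 × (26.9/8.97)² = 368 × 8.993 = 3309.42
Round up: n₂ = 3310.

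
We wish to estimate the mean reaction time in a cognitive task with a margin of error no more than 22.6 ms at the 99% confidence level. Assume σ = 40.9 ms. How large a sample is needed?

22

For a mean, the margin of error is E = z·σ/√n, so n = (zσ/E)².
At 99% confidence, z = 2.576.
n = (2.576 × 40.9 / 22.6)² = 21.73
Round up: n = 22.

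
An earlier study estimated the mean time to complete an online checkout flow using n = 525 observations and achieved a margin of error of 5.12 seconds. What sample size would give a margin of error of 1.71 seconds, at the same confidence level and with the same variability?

Margin of error scales as 1/√n, so n₂ = n₁·(E₁/E₂)².
n₂ = 525 × (5.12/1.71)² = 525 × 8.965 = 4706.62
Round up: n₂ = 4707.

n = 4707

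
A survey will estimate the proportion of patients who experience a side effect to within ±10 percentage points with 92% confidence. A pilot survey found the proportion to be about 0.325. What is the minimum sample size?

For a proportion with margin E = 0.1 at 92% confidence, z = 1.751.
n = p̂(1−p̂)(z/E)² = 0.325 × 0.675 × (1.751/0.1)² = 67.26
Round up: n = 68.

68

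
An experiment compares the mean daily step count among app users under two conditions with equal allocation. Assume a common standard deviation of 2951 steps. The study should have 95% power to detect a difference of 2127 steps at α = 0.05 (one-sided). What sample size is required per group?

For two equal groups, n per group = 2·((z_α + z_β)·σ/δ)².
z_α = 1.645; z_β = 1.645 (power 95%).
n = 2 × (3.290 × 2951 / 2127)² = 2 × 20.84 = 41.68
Round up: n = 42 per group.

42 per group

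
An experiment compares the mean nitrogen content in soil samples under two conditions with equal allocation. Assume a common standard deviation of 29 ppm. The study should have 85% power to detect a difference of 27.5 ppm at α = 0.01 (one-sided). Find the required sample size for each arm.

For two equal groups, n per group = 2·((z_α + z_β)·σ/δ)².
z_α = 2.326; z_β = 1.036 (power 85%).
n = 2 × (3.362 × 29 / 27.5)² = 2 × 12.57 = 25.14
Round up: n = 26 per group.

26 per group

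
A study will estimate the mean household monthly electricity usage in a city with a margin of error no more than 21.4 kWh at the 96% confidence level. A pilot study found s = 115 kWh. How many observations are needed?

122

For a mean, the margin of error is E = z·σ/√n, so n = (zσ/E)².
At 96% confidence, z = 2.054.
n = (2.054 × 115 / 21.4)² = 121.83
Round up: n = 122.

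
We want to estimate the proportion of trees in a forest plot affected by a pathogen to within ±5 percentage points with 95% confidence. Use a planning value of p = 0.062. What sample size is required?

For a proportion with margin E = 0.05 at 95% confidence, z = 1.960.
n = p̂(1−p̂)(z/E)² = 0.062 × 0.938 × (1.960/0.05)² = 89.36
Round up: n = 90.

90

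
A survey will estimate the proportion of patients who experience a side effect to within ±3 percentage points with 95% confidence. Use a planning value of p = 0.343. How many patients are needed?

962

For a proportion with margin E = 0.03 at 95% confidence, z = 1.960.
n = p̂(1−p̂)(z/E)² = 0.343 × 0.657 × (1.960/0.03)² = 961.90
Round up: n = 962.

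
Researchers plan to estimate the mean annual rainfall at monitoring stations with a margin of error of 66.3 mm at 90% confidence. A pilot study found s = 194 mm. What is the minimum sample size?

n = 24

For a mean, the margin of error is E = z·σ/√n, so n = (zσ/E)².
At 90% confidence, z = 1.645.
n = (1.645 × 194 / 66.3)² = 23.17
Round up: n = 24.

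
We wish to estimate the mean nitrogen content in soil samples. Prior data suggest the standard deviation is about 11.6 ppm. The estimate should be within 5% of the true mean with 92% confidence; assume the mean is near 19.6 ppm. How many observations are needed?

For a mean, the margin of error is E = z·σ/√n, so n = (zσ/E)².
At 92% confidence, z = 1.751.
E = 5% of 19.6 = 0.98 ppm.
n = (1.751 × 11.6 / 0.98)² = 429.57
Round up: n = 430.

430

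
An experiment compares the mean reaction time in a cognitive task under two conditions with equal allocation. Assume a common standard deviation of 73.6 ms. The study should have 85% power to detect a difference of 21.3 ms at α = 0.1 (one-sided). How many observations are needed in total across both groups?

258 total

For two equal groups, n per group = 2·((z_α + z_β)·σ/δ)².
z_α = 1.282; z_β = 1.036 (power 85%).
n = 2 × (2.318 × 73.6 / 21.3)² = 2 × 64.15 = 128.30
Round up: n = 129 per group.
Total across both groups: 2 × 129 = 258.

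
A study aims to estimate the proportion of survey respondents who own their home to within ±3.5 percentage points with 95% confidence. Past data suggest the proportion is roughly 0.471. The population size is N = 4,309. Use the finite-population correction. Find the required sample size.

n = 662

For a proportion with margin E = 0.035 at 95% confidence, z = 1.960.
n = p̂(1−p̂)(z/E)² = 0.471 × 0.529 × (1.960/0.035)² = 781.36 — call this n₀.
Finite-population correction with N = 4,309: n = n₀ / (1 + (n₀−1)/N) = 781.36 / 1.181 = 661.61
Round up: n = 662.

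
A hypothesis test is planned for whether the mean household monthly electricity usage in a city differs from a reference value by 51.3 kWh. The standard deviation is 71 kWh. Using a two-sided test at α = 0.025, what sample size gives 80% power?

n = 19

For a one-sample z-test, n = ((z_{α/2} + z_β)·σ/δ)².
z_{α/2} = 2.241 (two-sided α = 0.025); z_β = 0.842 (power 80% → β = 0.2).
n = (3.083 × 71 / 51.3)² = 18.21
Round up: n = 19.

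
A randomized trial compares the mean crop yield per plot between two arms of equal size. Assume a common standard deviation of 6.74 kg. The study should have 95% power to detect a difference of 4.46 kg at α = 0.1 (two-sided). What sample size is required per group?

50 per group

For two equal groups, n per group = 2·((z_{α/2} + z_β)·σ/δ)².
z_{α/2} = 1.645; z_β = 1.645 (power 95%).
n = 2 × (3.290 × 6.74 / 4.46)² = 2 × 24.72 = 49.44
Round up: n = 50 per group.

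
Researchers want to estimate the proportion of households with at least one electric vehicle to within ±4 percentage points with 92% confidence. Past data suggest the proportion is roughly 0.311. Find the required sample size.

For a proportion with margin E = 0.04 at 92% confidence, z = 1.751.
n = p̂(1−p̂)(z/E)² = 0.311 × 0.689 × (1.751/0.04)² = 410.61
Round up: n = 411.

411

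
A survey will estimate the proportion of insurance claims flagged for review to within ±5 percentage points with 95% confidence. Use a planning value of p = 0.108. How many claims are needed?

For a proportion with margin E = 0.05 at 95% confidence, z = 1.960.
n = p̂(1−p̂)(z/E)² = 0.108 × 0.892 × (1.960/0.05)² = 148.03
Round up: n = 149.

149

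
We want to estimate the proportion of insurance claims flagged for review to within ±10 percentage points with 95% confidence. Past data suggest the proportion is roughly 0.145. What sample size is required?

48

For a proportion with margin E = 0.1 at 95% confidence, z = 1.960.
n = p̂(1−p̂)(z/E)² = 0.145 × 0.855 × (1.960/0.1)² = 47.63
Round up: n = 48.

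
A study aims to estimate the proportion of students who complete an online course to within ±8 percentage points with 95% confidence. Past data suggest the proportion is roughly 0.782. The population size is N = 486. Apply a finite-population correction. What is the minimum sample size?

For a proportion with margin E = 0.08 at 95% confidence, z = 1.960.
n = p̂(1−p̂)(z/E)² = 0.782 × 0.218 × (1.960/0.08)² = 102.33 — call this n₀.
Finite-population correction with N = 486: n = n₀ / (1 + (n₀−1)/N) = 102.33 / 1.208 = 84.71
Round up: n = 85.

n = 85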